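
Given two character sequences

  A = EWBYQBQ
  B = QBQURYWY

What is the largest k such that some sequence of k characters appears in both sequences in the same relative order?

One common subsequence of length 3: Q [5,1] → B [6,2] → Q [7,3]. Since dp[7][8] = 3, nothing longer is possible.

3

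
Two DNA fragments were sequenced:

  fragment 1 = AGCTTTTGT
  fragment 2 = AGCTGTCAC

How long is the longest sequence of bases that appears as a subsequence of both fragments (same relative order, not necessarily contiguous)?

Let dp[i][j] be the LCS length of the first i bases of fragment 1 and the first j bases of fragment 2. dp[i][j] = dp[i-1][j-1]+1 when the i-th and j-th bases match, else max(dp[i-1][j], dp[i][j-1]).
    ·  A  G  C  T  G  T  C  A  C
 ·  0  0  0  0  0  0  0  0  0  0
 A  0  1  1  1  1  1  1  1  1  1
 G  0  1  2  2  2  2  2  2  2  2
 C  0  1  2  3  3  3  3  3  3  3
 T  0  1  2  3  4  4  4  4  4  4
 T  0  1  2  3  4  4  5  5  5  5
 T  0  1  2  3  4  4  5  5  5  5
 T  0  1  2  3  4  4  5  5  5  5
 G  0  1  2  3  4  5  5  5  5  5
 T  0  1  2  3  4  5  6  6  6  6
dp[9][9] = 6. One LCS (by backtracking along matches): AGCTGT.

6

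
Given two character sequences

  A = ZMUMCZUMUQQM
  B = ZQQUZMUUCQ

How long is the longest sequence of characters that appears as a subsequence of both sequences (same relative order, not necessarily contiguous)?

6

Let dp[i][j] be the LCS length of the first i characters of A and the first j characters of B. dp[i][j] = dp[i-1][j-1]+1 when the i-th and j-th characters match, else max(dp[i-1][j], dp[i][j-1]).
    ·  Z  Q  Q  U  Z  M  U  U  C  Q
 ·  0  0  0  0  0  0  0  0  0  0  0
 Z  0  1  1  1  1  1  1  1  1  1  1
 M  0  1  1  1  1  1  2  2  2  2  2
 U  0  1  1  1  2  2  2  3  3  3  3
 M  0  1  1  1  2  2  3  3  3  3  3
 C  0  1  1  1  2  2  3  3  3  4  4
 Z  0  1  1  1  2  3  3  3  3  4  4
 U  0  1  1  1  2  3  3  4  4  4  4
 M  0  1  1  1  2  3  4  4  4  4  4
 U  0  1  1  1  2  3  4  5  5  5  5
 Q  0  1  2  2  2  3  4  5  5  5  6
 Q  0  1  2  3  3  3  4  5  5  5  6
 M  0  1  2  3  3  3  4  5  5  5  6
dp[12][10] = 6. One LCS (by backtracking along matches): ZUMUUQ.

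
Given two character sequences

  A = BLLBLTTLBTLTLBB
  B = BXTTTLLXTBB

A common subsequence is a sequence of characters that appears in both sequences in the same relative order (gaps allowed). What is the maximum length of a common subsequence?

One common subsequence of length 8: B (A #1, B #1), T (A #6, B #4), T (A #7, B #5), L (A #8, B #6), L (A #11, B #7), T (A #12, B #9), B (A #14, B #10), B (A #15, B #11). The LCS DP gives dp[15][11] = 8, so this is optimal.

8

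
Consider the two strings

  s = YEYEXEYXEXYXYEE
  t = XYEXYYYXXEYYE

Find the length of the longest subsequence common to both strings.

9

Pick Y (s #1, t #2) → E (s #2, t #3) → Y (s #3, t #7) → X (s #5, t #8) → X (s #8, t #9) → E (s #9, t #10) → Y (s #11, t #11) → Y (s #13, t #12) → E (s #15, t #13); all 9 characters appear in both, in order. dp[15][13] = 9 confirms this is the maximum.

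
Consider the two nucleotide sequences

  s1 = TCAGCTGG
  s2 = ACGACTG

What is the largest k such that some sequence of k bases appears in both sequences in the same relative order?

5

Match C [2,2] → A [3,4] → C [5,5] → T [6,6] → G [8,7] — 5 bases in the same relative order in both. The LCS DP gives dp[8][7] = 5, so this is optimal.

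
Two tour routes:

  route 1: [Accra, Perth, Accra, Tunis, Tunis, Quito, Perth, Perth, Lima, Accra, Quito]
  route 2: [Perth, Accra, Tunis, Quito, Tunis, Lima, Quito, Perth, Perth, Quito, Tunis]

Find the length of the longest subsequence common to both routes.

8

Taking Perth (route 1 #2, route 2 #1), then Accra (route 1 #3, route 2 #2), then Tunis (route 1 #4, route 2 #3), then Tunis (route 1 #5, route 2 #5), then Quito (route 1 #6, route 2 #7), then Perth (route 1 #7, route 2 #8), then Perth (route 1 #8, route 2 #9), then Quito (route 1 #11, route 2 #10) gives a common subsequence of length 8, and the DP table's final entry dp[11][11] is also 8, so no common subsequence is longer.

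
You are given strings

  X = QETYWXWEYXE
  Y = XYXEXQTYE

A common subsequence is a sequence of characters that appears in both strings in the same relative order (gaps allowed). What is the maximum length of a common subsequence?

5

One common subsequence of length 5: Y [4,2] → X [6,3] → E [8,4] → Y [9,8] → E [11,9]. The LCS DP gives dp[11][9] = 5, so this is optimal.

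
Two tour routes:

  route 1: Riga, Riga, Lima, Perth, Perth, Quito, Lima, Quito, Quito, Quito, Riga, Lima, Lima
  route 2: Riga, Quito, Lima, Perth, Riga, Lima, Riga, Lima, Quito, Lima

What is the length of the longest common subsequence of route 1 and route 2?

7

Pick Riga at route 1[1]=route 2[1] → Lima at route 1[3]=route 2[3] → Perth at route 1[4]=route 2[4] → Lima at route 1[7]=route 2[6] → Riga at route 1[11]=route 2[7] → Lima at route 1[12]=route 2[8] → Lima at route 1[13]=route 2[10]; all 7 stops appear in both, in order, and the DP table's final entry dp[13][10] is also 7, so no common subsequence is longer.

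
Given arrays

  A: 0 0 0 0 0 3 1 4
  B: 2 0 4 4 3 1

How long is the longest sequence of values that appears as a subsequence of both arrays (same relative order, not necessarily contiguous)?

One common subsequence of length 3: 0 [1,2]; then 3 [6,5]; then 1 [7,6], and the DP table's final entry dp[8][6] is also 3, so no common subsequence is longer.

3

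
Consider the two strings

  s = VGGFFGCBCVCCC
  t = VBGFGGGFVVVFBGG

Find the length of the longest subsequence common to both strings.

Match V [1,1], G [2,6], G [3,7], F [4,8], F [5,12], G [6,15] — 6 characters in the same relative order in both. Since dp[13][15] = 6, nothing longer is possible.

6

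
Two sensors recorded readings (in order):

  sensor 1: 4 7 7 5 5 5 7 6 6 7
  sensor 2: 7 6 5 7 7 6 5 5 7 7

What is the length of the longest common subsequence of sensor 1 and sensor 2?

One common subsequence of length 6: 7 (sensor 1 #2, sensor 2 #4) → 7 (sensor 1 #3, sensor 2 #5) → 5 (sensor 1 #5, sensor 2 #7) → 5 (sensor 1 #6, sensor 2 #8) → 7 (sensor 1 #7, sensor 2 #9) → 7 (sensor 1 #10, sensor 2 #10). Since dp[10][10] = 6, nothing longer is possible.

6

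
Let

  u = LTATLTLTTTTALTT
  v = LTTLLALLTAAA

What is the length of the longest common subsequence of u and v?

8

Pick L [1,1]; then T [2,2]; then T [4,3]; then L [5,4]; then L [7,5]; then A [12,6]; then L [13,8]; then T [14,9]; all 8 characters appear in both, in order, and the DP table's final entry dp[15][12] is also 8, so no common subsequence is longer.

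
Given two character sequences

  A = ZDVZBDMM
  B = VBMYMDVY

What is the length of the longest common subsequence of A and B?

Match V at A[3]=B[1], then B at A[5]=B[2], then M at A[7]=B[3], then M at A[8]=B[5] — 4 characters in the same relative order in both. dp[8][8] = 4 confirms this is the maximum.

4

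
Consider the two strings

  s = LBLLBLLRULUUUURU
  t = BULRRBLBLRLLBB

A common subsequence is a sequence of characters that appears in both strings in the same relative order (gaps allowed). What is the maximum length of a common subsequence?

7

One common subsequence of length 7: L [1,3] → B [2,6] → L [4,7] → B [5,8] → L [6,9] → L [7,11] → L [10,12]. Since dp[16][14] = 7, nothing longer is possible.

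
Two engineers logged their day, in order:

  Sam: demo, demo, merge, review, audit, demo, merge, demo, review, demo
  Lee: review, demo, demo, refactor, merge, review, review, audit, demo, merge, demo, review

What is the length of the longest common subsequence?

9

Match demo at Sam[1]=Lee[2], demo at Sam[2]=Lee[3], merge at Sam[3]=Lee[5], review at Sam[4]=Lee[7], audit at Sam[5]=Lee[8], demo at Sam[6]=Lee[9], merge at Sam[7]=Lee[10], demo at Sam[8]=Lee[11], review at Sam[9]=Lee[12] — 9 tasks in the same relative order in both, and the DP table's final entry dp[10][12] is also 9, so no common subsequence is longer.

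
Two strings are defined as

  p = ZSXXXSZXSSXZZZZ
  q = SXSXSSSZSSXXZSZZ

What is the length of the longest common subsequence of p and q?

11

Match S at p[2]=q[1] → X at p[3]=q[2] → X at p[4]=q[4] → S at p[6]=q[7] → Z at p[7]=q[8] → S at p[9]=q[9] → S at p[10]=q[10] → X at p[11]=q[12] → Z at p[12]=q[13] → Z at p[14]=q[15] → Z at p[15]=q[16] — 11 characters in the same relative order in both. Since dp[15][16] = 11, nothing longer is possible.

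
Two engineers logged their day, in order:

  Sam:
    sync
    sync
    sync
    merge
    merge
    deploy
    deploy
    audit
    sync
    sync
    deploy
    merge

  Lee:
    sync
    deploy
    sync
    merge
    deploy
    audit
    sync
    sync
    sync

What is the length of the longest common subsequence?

7

One common subsequence of length 7: sync [1,1] → sync [3,3] → merge [5,4] → deploy [7,5] → audit [8,6] → sync [9,8] → sync [10,9]. Since dp[12][9] = 7, nothing longer is possible.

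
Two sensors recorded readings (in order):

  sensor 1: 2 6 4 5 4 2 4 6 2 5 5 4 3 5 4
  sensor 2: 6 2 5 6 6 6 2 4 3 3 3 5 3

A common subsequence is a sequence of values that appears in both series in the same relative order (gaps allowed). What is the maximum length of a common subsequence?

Pick 2 [1,2] → 6 [2,5] → 6 [8,6] → 2 [9,7] → 4 [12,8] → 3 [13,11] → 5 [14,12]; all 7 values appear in both, in order. Since dp[15][13] = 7, nothing longer is possible.

7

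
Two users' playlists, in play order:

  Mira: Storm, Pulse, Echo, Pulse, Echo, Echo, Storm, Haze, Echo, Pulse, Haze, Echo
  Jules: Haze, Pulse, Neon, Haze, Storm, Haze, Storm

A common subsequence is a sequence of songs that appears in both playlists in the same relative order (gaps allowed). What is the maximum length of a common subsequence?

3

Taking Pulse [2,2], Storm [7,5], Haze [8,6] gives a common subsequence of length 3. The LCS DP gives dp[12][7] = 3, so this is optimal.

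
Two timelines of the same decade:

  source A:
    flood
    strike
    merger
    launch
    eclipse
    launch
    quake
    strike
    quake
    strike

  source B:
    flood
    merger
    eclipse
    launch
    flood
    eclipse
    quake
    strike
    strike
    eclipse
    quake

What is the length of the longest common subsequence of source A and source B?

Match flood at source A[1]=source B[1] → merger at source A[3]=source B[2] → launch at source A[4]=source B[4] → eclipse at source A[5]=source B[6] → quake at source A[7]=source B[7] → strike at source A[8]=source B[9] → quake at source A[9]=source B[11] — 7 events in the same relative order in both, and the DP table's final entry dp[10][11] is also 7, so no common subsequence is longer.

7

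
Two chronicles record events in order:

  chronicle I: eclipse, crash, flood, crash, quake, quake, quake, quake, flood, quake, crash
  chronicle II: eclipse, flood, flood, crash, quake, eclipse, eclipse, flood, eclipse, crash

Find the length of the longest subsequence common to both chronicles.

Match eclipse [1,1]; then flood [3,3]; then crash [4,4]; then quake [5,5]; then flood [9,8]; then crash [11,10] — 6 events in the same relative order in both. The LCS DP gives dp[11][10] = 6, so this is optimal.

6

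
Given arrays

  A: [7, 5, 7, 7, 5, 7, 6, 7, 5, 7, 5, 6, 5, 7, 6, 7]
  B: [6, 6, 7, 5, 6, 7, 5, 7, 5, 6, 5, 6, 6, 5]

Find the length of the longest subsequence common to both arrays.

Match 7 at A[4]=B[3], 5 at A[5]=B[4], 6 at A[7]=B[5], 7 at A[8]=B[6], 5 at A[9]=B[7], 7 at A[10]=B[8], 5 at A[11]=B[9], 6 at A[12]=B[10], 5 at A[13]=B[11], 6 at A[15]=B[13] — 10 values in the same relative order in both. Since dp[16][14] = 10, nothing longer is possible.

10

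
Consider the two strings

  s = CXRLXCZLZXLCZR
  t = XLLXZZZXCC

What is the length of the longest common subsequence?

Let dp[i][j] be the LCS length of the first i characters of s and the first j characters of t. dp[i][j] = dp[i-1][j-1]+1 when the i-th and j-th characters match, else max(dp[i-1][j], dp[i][j-1]).
    ·  X  L  L  X  Z  Z  Z  X  C  C
 ·  0  0  0  0  0  0  0  0  0  0  0
 C  0  0  0  0  0  0  0  0  0  1  1
 X  0  1  1  1  1  1  1  1  1  1  1
 R  0  1  1  1  1  1  1  1  1  1  1
 L  0  1  2  2  2  2  2  2  2  2  2
 X  0  1  2  2  3  3  3  3  3  3  3
 C  0  1  2  2  3  3  3  3  3  4  4
 Z  0  1  2  2  3  4  4  4  4  4  4
 L  0  1  2  3  3  4  4  4  4  4  4
 Z  0  1  2  3  3  4  5  5  5  5  5
 X  0  1  2  3  4  4  5  5  6  6  6
 L  0  1  2  3  4  4  5  5  6  6  6
 C  0  1  2  3  4  4  5  5  6  7  7
 Z  0  1  2  3  4  5  5  6  6  7  7
 R  0  1  2  3  4  5  5  6  6  7  7
dp[14][10] = 7. One LCS (by backtracking along matches): XLXZZXC.

7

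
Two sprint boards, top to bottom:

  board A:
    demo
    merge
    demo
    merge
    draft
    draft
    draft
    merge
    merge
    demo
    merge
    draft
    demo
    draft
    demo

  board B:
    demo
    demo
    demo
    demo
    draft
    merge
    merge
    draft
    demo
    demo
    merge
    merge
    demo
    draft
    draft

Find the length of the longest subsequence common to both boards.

Pick demo [1,4] → merge [2,6] → merge [4,7] → draft [5,8] → merge [8,11] → merge [9,12] → demo [10,13] → draft [12,14] → draft [14,15]; all 9 tasks appear in both, in order. Since dp[15][15] = 9, nothing longer is possible.

9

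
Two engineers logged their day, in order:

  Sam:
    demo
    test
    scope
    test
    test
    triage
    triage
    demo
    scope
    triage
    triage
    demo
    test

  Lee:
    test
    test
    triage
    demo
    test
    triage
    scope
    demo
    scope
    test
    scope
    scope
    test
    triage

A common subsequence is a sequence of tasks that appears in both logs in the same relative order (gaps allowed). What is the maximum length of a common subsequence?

7

Pick test at Sam[2]=Lee[1]; then test at Sam[4]=Lee[2]; then test at Sam[5]=Lee[5]; then triage at Sam[6]=Lee[6]; then demo at Sam[8]=Lee[8]; then scope at Sam[9]=Lee[12]; then triage at Sam[11]=Lee[14]; all 7 tasks appear in both, in order. dp[13][14] = 7 confirms this is the maximum.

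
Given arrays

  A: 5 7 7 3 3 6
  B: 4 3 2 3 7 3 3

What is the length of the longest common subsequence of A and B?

3

Let dp[i][j] be the LCS length of the first i values of A and the first j values of B. dp[i][j] = dp[i-1][j-1]+1 when the i-th and j-th values match, else max(dp[i-1][j], dp[i][j-1]).
    ·  4  3  2  3  7  3  3
 ·  0  0  0  0  0  0  0  0
 5  0  0  0  0  0  0  0  0
 7  0  0  0  0  0  1  1  1
 7  0  0  0  0  0  1  1  1
 3  0  0  1  1  1  1  2  2
 3  0  0  1  1  2  2  2  3
 6  0  0  1  1  2  2  2  3
dp[6][7] = 3. One LCS (by backtracking along matches): 7, 3, 3.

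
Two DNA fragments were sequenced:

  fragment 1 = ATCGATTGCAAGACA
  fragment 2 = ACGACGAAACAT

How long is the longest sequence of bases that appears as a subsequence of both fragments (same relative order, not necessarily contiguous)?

Taking A (fragment 1 #1, fragment 2 #1) → C (fragment 1 #3, fragment 2 #2) → G (fragment 1 #4, fragment 2 #3) → A (fragment 1 #5, fragment 2 #4) → G (fragment 1 #8, fragment 2 #6) → A (fragment 1 #10, fragment 2 #7) → A (fragment 1 #11, fragment 2 #8) → A (fragment 1 #13, fragment 2 #9) → C (fragment 1 #14, fragment 2 #10) → A (fragment 1 #15, fragment 2 #11) gives a common subsequence of length 10. The LCS DP gives dp[15][12] = 10, so this is optimal.

10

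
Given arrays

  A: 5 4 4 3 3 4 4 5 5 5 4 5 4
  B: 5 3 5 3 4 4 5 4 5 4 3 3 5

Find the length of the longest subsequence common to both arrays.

9

Pick 5 [1,1] → 3 [4,2] → 3 [5,4] → 4 [6,5] → 4 [7,6] → 5 [8,7] → 5 [10,9] → 4 [11,10] → 5 [12,13]; all 9 values appear in both, in order. The LCS DP gives dp[13][13] = 9, so this is optimal.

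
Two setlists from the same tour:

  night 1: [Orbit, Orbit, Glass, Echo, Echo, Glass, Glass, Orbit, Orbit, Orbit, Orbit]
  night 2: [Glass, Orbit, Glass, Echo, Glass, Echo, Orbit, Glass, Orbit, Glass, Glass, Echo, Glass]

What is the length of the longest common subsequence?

Match Orbit (night 1 #2, night 2 #2); then Glass (night 1 #3, night 2 #3); then Echo (night 1 #4, night 2 #4); then Echo (night 1 #5, night 2 #6); then Glass (night 1 #6, night 2 #11); then Glass (night 1 #7, night 2 #13) — 6 songs in the same relative order in both. Since dp[11][13] = 6, nothing longer is possible.

6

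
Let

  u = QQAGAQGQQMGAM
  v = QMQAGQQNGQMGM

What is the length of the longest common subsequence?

Taking Q at u[1]=v[1], then Q at u[2]=v[3], then A at u[3]=v[4], then G at u[4]=v[5], then Q at u[6]=v[7], then G at u[7]=v[9], then Q at u[9]=v[10], then M at u[10]=v[11], then G at u[11]=v[12], then M at u[13]=v[13] gives a common subsequence of length 10. dp[13][13] = 10 confirms this is the maximum.

10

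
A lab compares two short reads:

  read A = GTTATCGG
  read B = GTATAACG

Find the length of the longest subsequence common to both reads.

Let dp[i][j] be the LCS length of the first i bases of read A and the first j bases of read B. dp[i][j] = dp[i-1][j-1]+1 when the i-th and j-th bases match, else max(dp[i-1][j], dp[i][j-1]).
    ·  G  T  A  T  A  A  C  G
 ·  0  0  0  0  0  0  0  0  0
 G  0  1  1  1  1  1  1  1  1
 T  0  1  2  2  2  2  2  2  2
 T  0  1  2  2  3  3  3  3  3
 A  0  1  2  3  3  4  4  4  4
 T  0  1  2  3  4  4  4  4  4
 C  0  1  2  3  4  4  4  5  5
 G  0  1  2  3  4  4  4  5  6
 G  0  1  2  3  4  4  4  5  6
dp[8][8] = 6. One LCS (by backtracking along matches): GTTACG.

6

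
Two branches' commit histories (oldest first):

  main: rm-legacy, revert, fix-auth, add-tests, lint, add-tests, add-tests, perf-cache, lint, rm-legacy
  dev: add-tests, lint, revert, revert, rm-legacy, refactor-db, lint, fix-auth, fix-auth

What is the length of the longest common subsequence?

Taking add-tests [4,1]; then lint [5,2]; then lint [9,7] gives a common subsequence of length 3. dp[10][9] = 3 confirms this is the maximum.

3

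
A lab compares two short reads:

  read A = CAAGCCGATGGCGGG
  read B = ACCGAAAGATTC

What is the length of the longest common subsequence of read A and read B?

Taking C at read A[1]=read B[3] → A at read A[2]=read B[6] → A at read A[3]=read B[7] → G at read A[7]=read B[8] → A at read A[8]=read B[9] → T at read A[9]=read B[11] → C at read A[12]=read B[12] gives a common subsequence of length 7. Since dp[15][12] = 7, nothing longer is possible.

7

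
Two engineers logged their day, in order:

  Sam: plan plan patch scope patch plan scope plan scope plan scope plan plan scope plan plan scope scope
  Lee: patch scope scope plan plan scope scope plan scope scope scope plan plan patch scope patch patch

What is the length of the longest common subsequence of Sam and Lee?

11

Taking plan [1,4], then plan [2,5], then scope [4,6], then scope [7,7], then plan [8,8], then scope [9,9], then scope [11,10], then scope [14,11], then plan [15,12], then plan [16,13], then scope [17,15] gives a common subsequence of length 11. The LCS DP gives dp[18][17] = 11, so this is optimal.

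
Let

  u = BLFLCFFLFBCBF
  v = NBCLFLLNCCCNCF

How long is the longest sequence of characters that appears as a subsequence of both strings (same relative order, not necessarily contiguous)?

Taking B (u #1, v #2), L (u #2, v #4), F (u #3, v #5), L (u #4, v #7), C (u #5, v #11), C (u #11, v #13), F (u #13, v #14) gives a common subsequence of length 7. dp[13][14] = 7 confirms this is the maximum.

7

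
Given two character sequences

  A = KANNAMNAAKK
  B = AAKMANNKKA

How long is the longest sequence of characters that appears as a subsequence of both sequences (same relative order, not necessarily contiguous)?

Taking K [1,3] → A [2,5] → N [4,6] → N [7,7] → K [10,8] → K [11,9] gives a common subsequence of length 6. Since dp[11][10] = 6, nothing longer is possible.

6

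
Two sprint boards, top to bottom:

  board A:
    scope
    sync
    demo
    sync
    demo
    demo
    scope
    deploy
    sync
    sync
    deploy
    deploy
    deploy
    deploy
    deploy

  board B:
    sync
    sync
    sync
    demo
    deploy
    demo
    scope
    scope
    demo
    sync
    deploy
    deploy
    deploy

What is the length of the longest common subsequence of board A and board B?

Taking sync (board A #2, board B #2), then sync (board A #4, board B #3), then demo (board A #5, board B #4), then demo (board A #6, board B #6), then scope (board A #7, board B #8), then sync (board A #10, board B #10), then deploy (board A #13, board B #11), then deploy (board A #14, board B #12), then deploy (board A #15, board B #13) gives a common subsequence of length 9. dp[15][13] = 9 confirms this is the maximum.

9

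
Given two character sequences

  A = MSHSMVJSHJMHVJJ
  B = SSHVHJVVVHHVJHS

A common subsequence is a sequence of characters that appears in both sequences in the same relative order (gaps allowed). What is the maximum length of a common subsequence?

8

One common subsequence of length 8: S (A #2, B #2), H (A #3, B #3), V (A #6, B #4), J (A #7, B #6), H (A #9, B #10), H (A #12, B #11), V (A #13, B #12), J (A #14, B #13). Since dp[15][15] = 8, nothing longer is possible.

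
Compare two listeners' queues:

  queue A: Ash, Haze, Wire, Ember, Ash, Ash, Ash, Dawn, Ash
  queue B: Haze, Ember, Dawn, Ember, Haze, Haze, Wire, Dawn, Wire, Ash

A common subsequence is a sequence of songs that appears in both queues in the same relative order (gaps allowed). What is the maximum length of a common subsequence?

4

Pick Haze (queue A #2, queue B #6), then Wire (queue A #3, queue B #7), then Dawn (queue A #8, queue B #8), then Ash (queue A #9, queue B #10); all 4 songs appear in both, in order. The LCS DP gives dp[9][10] = 4, so this is optimal.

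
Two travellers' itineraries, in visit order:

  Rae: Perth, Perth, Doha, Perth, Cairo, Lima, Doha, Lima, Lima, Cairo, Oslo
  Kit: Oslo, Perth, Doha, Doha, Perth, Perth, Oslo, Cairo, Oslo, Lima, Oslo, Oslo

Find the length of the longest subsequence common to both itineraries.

6

One common subsequence of length 6: Perth at Rae[1]=Kit[2], then Perth at Rae[2]=Kit[5], then Perth at Rae[4]=Kit[6], then Cairo at Rae[5]=Kit[8], then Lima at Rae[6]=Kit[10], then Oslo at Rae[11]=Kit[12]. The LCS DP gives dp[11][12] = 6, so this is optimal.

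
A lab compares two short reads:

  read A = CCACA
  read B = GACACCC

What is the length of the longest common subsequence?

3

Pick C (read A #1, read B #5), then C (read A #2, read B #6), then C (read A #4, read B #7); all 3 bases appear in both, in order, and the DP table's final entry dp[5][7] is also 3, so no common subsequence is longer.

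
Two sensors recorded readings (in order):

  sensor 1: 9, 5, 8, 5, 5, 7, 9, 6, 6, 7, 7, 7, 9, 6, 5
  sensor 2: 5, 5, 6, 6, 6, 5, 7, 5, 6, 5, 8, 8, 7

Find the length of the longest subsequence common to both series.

Taking 5 at sensor 1[2]=sensor 2[1]; then 5 at sensor 1[4]=sensor 2[2]; then 6 at sensor 1[8]=sensor 2[4]; then 6 at sensor 1[9]=sensor 2[5]; then 7 at sensor 1[10]=sensor 2[7]; then 6 at sensor 1[14]=sensor 2[9]; then 5 at sensor 1[15]=sensor 2[10] gives a common subsequence of length 7. The LCS DP gives dp[15][13] = 7, so this is optimal.

7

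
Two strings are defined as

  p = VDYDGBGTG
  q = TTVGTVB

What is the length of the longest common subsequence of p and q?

3

Let dp[i][j] be the LCS length of the first i characters of p and the first j characters of q. dp[i][j] = dp[i-1][j-1]+1 when the i-th and j-th characters match, else max(dp[i-1][j], dp[i][j-1]).
    ·  T  T  V  G  T  V  B
 ·  0  0  0  0  0  0  0  0
 V  0  0  0  1  1  1  1  1
 D  0  0  0  1  1  1  1  1
 Y  0  0  0  1  1  1  1  1
 D  0  0  0  1  1  1  1  1
 G  0  0  0  1  2  2  2  2
 B  0  0  0  1  2  2  2  3
 G  0  0  0  1  2  2  2  3
 T  0  1  1  1  2  3  3  3
 G  0  1  1  1  2  3  3  3
dp[9][7] = 3. One LCS (by backtracking along matches): VGB.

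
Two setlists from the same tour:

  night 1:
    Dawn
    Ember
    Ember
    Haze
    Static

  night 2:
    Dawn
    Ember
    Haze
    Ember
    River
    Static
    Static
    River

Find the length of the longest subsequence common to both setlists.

Pick Dawn (night 1 #1, night 2 #1), then Ember (night 1 #2, night 2 #2), then Ember (night 1 #3, night 2 #4), then Static (night 1 #5, night 2 #7); all 4 songs appear in both, in order. dp[5][8] = 4 confirms this is the maximum.

4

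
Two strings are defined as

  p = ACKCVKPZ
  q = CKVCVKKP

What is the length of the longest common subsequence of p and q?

6

Let dp[i][j] be the LCS length of the first i characters of p and the first j characters of q. dp[i][j] = dp[i-1][j-1]+1 when the i-th and j-th characters match, else max(dp[i-1][j], dp[i][j-1]).
    ·  C  K  V  C  V  K  K  P
 ·  0  0  0  0  0  0  0  0  0
 A  0  0  0  0  0  0  0  0  0
 C  0  1  1  1  1  1  1  1  1
 K  0  1  2  2  2  2  2  2  2
 C  0  1  2  2  3  3  3  3  3
 V  0  1  2  3  3  4  4  4  4
 K  0  1  2  3  3  4  5  5  5
 P  0  1  2  3  3  4  5  5  6
 Z  0  1  2  3  3  4  5  5  6
dp[8][8] = 6. One LCS (by backtracking along matches): CKCVKP.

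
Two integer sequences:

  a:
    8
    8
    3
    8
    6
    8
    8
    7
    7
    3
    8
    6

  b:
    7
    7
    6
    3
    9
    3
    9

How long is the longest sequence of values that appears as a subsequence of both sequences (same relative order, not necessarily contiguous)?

Match 7 [8,1], then 7 [9,2], then 3 [10,6] — 3 values in the same relative order in both, and the DP table's final entry dp[12][7] is also 3, so no common subsequence is longer.

3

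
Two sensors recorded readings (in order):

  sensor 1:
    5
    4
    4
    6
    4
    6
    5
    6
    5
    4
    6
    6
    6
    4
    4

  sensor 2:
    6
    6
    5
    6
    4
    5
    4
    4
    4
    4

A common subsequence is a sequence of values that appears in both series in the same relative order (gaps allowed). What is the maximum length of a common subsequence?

One common subsequence of length 8: 6 [4,1], then 6 [6,2], then 5 [7,3], then 6 [8,4], then 5 [9,6], then 4 [10,8], then 4 [14,9], then 4 [15,10]. The LCS DP gives dp[15][10] = 8, so this is optimal.

8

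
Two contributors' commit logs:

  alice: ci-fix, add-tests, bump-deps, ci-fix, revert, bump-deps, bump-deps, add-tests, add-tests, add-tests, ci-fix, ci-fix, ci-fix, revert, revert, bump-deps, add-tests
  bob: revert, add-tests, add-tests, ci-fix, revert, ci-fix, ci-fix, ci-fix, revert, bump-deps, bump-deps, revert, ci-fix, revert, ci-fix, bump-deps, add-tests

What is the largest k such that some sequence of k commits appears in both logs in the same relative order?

10

Match add-tests (alice #2, bob #3), then ci-fix (alice #4, bob #4), then revert (alice #5, bob #5), then ci-fix (alice #11, bob #6), then ci-fix (alice #12, bob #7), then ci-fix (alice #13, bob #8), then revert (alice #14, bob #12), then revert (alice #15, bob #14), then bump-deps (alice #16, bob #16), then add-tests (alice #17, bob #17) — 10 commits in the same relative order in both. The LCS DP gives dp[17][17] = 10, so this is optimal.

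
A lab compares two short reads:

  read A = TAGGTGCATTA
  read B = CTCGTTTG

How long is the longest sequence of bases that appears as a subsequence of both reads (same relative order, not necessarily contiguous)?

5

One common subsequence of length 5: T (read A #1, read B #2), then G (read A #4, read B #4), then T (read A #5, read B #5), then T (read A #9, read B #6), then T (read A #10, read B #7). Since dp[11][8] = 5, nothing longer is possible.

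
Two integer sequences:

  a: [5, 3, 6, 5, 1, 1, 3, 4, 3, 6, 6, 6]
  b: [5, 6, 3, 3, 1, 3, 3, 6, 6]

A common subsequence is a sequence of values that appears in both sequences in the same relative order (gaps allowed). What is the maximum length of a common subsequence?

7

Let dp[i][j] be the LCS length of the first i values of a and the first j values of b. dp[i][j] = dp[i-1][j-1]+1 when the i-th and j-th values match, else max(dp[i-1][j], dp[i][j-1]).
    ·  5  6  3  3  1  3  3  6  6
 ·  0  0  0  0  0  0  0  0  0  0
 5  0  1  1  1  1  1  1  1  1  1
 3  0  1  1  2  2  2  2  2  2  2
 6  0  1  2  2  2  2  2  2  3  3
 5  0  1  2  2  2  2  2  2  3  3
 1  0  1  2  2  2  3  3  3  3  3
 1  0  1  2  2  2  3  3  3  3  3
 3  0  1  2  3  3  3  4  4  4  4
 4  0  1  2  3  3  3  4  4  4  4
 3  0  1  2  3  4  4  4  5  5  5
 6  0  1  2  3  4  4  4  5  6  6
 6  0  1  2  3  4  4  4  5  6  7
 6  0  1  2  3  4  4  4  5  6  7
dp[12][9] = 7. One LCS (by backtracking along matches): 5, 3, 1, 3, 3, 6, 6.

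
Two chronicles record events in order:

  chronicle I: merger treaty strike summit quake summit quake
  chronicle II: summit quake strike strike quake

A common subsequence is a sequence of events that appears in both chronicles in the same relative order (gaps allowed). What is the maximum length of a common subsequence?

3

Taking summit (chronicle I #4, chronicle II #1), quake (chronicle I #5, chronicle II #2), quake (chronicle I #7, chronicle II #5) gives a common subsequence of length 3, and the DP table's final entry dp[7][5] is also 3, so no common subsequence is longer.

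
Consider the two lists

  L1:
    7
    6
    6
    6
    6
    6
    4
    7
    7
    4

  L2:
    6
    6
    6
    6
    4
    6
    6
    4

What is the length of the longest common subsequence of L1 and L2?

6

One common subsequence of length 6: 6 [2,2], 6 [3,3], 6 [4,4], 6 [5,6], 6 [6,7], 4 [10,8]. Since dp[10][8] = 6, nothing longer is possible.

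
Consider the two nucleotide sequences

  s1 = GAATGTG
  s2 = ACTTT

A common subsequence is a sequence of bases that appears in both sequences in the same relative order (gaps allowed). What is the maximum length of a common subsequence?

One common subsequence of length 3: A [2,1]; then T [4,4]; then T [6,5]. The LCS DP gives dp[7][5] = 3, so this is optimal.

3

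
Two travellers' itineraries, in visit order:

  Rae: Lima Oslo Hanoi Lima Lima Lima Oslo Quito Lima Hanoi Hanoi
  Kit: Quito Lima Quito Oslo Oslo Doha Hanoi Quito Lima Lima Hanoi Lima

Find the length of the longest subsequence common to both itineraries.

Match Lima at Rae[1]=Kit[2], Oslo at Rae[2]=Kit[5], Hanoi at Rae[3]=Kit[7], Lima at Rae[4]=Kit[9], Lima at Rae[5]=Kit[10], Lima at Rae[9]=Kit[12] — 6 stops in the same relative order in both. dp[11][12] = 6 confirms this is the maximum.

6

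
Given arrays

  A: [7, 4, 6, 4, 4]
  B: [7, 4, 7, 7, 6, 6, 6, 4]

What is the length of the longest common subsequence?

Let dp[i][j] be the LCS length of the first i values of A and the first j values of B. dp[i][j] = dp[i-1][j-1]+1 when the i-th and j-th values match, else max(dp[i-1][j], dp[i][j-1]).
    ·  7  4  7  7  6  6  6  4
 ·  0  0  0  0  0  0  0  0  0
 7  0  1  1  1  1  1  1  1  1
 4  0  1  2  2  2  2  2  2  2
 6  0  1  2  2  2  3  3  3  3
 4  0  1  2  2  2  3  3  3  4
 4  0  1  2  2  2  3  3  3  4
dp[5][8] = 4. One LCS (by backtracking along matches): 7, 4, 6, 4.

4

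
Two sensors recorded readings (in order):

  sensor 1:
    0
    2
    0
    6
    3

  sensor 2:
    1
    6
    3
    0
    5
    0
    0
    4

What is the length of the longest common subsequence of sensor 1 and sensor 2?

2

Match 0 [1,6] → 0 [3,7] — 2 values in the same relative order in both. The LCS DP gives dp[5][8] = 2, so this is optimal.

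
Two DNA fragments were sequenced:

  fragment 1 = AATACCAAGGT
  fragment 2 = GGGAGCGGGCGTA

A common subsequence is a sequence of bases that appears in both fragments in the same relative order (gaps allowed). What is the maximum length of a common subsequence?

Match A at fragment 1[1]=fragment 2[4], then C at fragment 1[5]=fragment 2[6], then C at fragment 1[6]=fragment 2[10], then G at fragment 1[10]=fragment 2[11], then T at fragment 1[11]=fragment 2[12] — 5 bases in the same relative order in both. Since dp[11][13] = 5, nothing longer is possible.

5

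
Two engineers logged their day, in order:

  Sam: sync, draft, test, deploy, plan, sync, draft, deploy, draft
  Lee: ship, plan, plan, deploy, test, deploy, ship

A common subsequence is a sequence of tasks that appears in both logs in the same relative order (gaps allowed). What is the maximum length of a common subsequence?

2

Taking test at Sam[3]=Lee[5]; then deploy at Sam[4]=Lee[6] gives a common subsequence of length 2. dp[9][7] = 2 confirms this is the maximum.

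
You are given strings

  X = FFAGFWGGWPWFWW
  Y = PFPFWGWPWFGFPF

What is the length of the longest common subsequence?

8

One common subsequence of length 8: F [1,2], F [5,4], W [6,5], G [8,6], W [9,7], P [10,8], W [11,9], F [12,14]. dp[14][14] = 8 confirms this is the maximum.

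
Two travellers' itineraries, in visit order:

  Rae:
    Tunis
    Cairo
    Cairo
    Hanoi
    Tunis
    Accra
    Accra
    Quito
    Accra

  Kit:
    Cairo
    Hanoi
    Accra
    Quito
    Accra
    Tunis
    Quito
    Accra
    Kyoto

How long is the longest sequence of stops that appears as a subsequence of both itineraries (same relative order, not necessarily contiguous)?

6

Match Cairo (Rae #3, Kit #1); then Hanoi (Rae #4, Kit #2); then Accra (Rae #6, Kit #3); then Accra (Rae #7, Kit #5); then Quito (Rae #8, Kit #7); then Accra (Rae #9, Kit #8) — 6 stops in the same relative order in both, and the DP table's final entry dp[9][9] is also 6, so no common subsequence is longer.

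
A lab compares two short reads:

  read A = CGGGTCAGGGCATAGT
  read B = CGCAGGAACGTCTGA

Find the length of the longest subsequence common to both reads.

Match C at read A[1]=read B[1]; then G at read A[4]=read B[2]; then C at read A[6]=read B[3]; then A at read A[7]=read B[4]; then G at read A[8]=read B[5]; then G at read A[9]=read B[6]; then G at read A[10]=read B[10]; then C at read A[11]=read B[12]; then T at read A[13]=read B[13]; then A at read A[14]=read B[15] — 10 bases in the same relative order in both. Since dp[16][15] = 10, nothing longer is possible.

10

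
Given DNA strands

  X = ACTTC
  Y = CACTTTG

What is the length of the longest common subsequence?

Let dp[i][j] be the LCS length of the first i bases of X and the first j bases of Y. dp[i][j] = dp[i-1][j-1]+1 when the i-th and j-th bases match, else max(dp[i-1][j], dp[i][j-1]).
    ·  C  A  C  T  T  T  G
 ·  0  0  0  0  0  0  0  0
 A  0  0  1  1  1  1  1  1
 C  0  1  1  2  2  2  2  2
 T  0  1  1  2  3  3  3  3
 T  0  1  1  2  3  4  4  4
 C  0  1  1  2  3  4  4  4
dp[5][7] = 4. One LCS (by backtracking along matches): ACTT.

4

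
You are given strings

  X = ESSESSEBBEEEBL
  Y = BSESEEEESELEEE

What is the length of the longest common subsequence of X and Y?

Pick E [1,3] → S [2,4] → E [4,8] → S [6,9] → E [7,10] → E [10,12] → E [11,13] → E [12,14]; all 8 characters appear in both, in order, and the DP table's final entry dp[14][14] is also 8, so no common subsequence is longer.

8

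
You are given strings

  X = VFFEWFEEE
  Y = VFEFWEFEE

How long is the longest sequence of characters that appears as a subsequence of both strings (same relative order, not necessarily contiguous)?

7

Taking V at X[1]=Y[1], F at X[2]=Y[2], F at X[3]=Y[4], E at X[4]=Y[6], F at X[6]=Y[7], E at X[8]=Y[8], E at X[9]=Y[9] gives a common subsequence of length 7. Since dp[9][9] = 7, nothing longer is possible.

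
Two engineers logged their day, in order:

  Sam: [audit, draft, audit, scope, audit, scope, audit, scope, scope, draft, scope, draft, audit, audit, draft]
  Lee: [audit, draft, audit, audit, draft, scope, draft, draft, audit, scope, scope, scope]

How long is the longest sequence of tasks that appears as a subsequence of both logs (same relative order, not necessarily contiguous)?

9

One common subsequence of length 9: audit (Sam #1, Lee #1), draft (Sam #2, Lee #2), audit (Sam #3, Lee #3), audit (Sam #5, Lee #4), scope (Sam #6, Lee #6), audit (Sam #7, Lee #9), scope (Sam #8, Lee #10), scope (Sam #9, Lee #11), scope (Sam #11, Lee #12), and the DP table's final entry dp[15][12] is also 9, so no common subsequence is longer.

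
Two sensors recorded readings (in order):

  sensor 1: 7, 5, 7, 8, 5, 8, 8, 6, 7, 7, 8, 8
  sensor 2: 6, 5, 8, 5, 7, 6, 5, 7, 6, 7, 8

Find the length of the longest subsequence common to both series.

Let dp[i][j] be the LCS length of the first i values of sensor 1 and the first j values of sensor 2. dp[i][j] = dp[i-1][j-1]+1 when the i-th and j-th values match, else max(dp[i-1][j], dp[i][j-1]).
    ·  6  5  8  5  7  6  5  7  6  7  8
 ·  0  0  0  0  0  0  0  0  0  0  0  0
 7  0  0  0  0  0  1  1  1  1  1  1  1
 5  0  0  1  1  1  1  1  2  2  2  2  2
 7  0  0  1  1  1  2  2  2  3  3  3  3
 8  0  0  1  2  2  2  2  2  3  3  3  4
 5  0  0  1  2  3  3  3  3  3  3  3  4
 8  0  0  1  2  3  3  3  3  3  3  3  4
 8  0  0  1  2  3  3  3  3  3  3  3  4
 6  0  1  1  2  3  3  4  4  4  4  4  4
 7  0  1  1  2  3  4  4  4  5  5  5  5
 7  0  1  1  2  3  4  4  4  5  5  6  6
 8  0  1  1  2  3  4  4  4  5  5  6  7
 8  0  1  1  2  3  4  4  4  5  5  6  7
dp[12][11] = 7. One LCS (by backtracking along matches): 5, 8, 5, 6, 7, 7, 8.

7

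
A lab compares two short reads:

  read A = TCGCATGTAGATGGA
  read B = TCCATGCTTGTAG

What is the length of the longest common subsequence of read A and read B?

Pick T (read A #1, read B #1); then C (read A #2, read B #2); then C (read A #4, read B #3); then A (read A #5, read B #4); then T (read A #6, read B #5); then G (read A #7, read B #6); then T (read A #8, read B #9); then G (read A #10, read B #10); then A (read A #11, read B #12); then G (read A #14, read B #13); all 10 bases appear in both, in order. Since dp[15][13] = 10, nothing longer is possible.

10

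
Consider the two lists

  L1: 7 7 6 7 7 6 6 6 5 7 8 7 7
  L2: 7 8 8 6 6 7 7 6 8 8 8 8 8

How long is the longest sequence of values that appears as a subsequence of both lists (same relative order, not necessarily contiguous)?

Pick 7 (L1 #1, L2 #1), then 6 (L1 #3, L2 #5), then 7 (L1 #4, L2 #6), then 7 (L1 #5, L2 #7), then 6 (L1 #6, L2 #8), then 8 (L1 #11, L2 #13); all 6 values appear in both, in order. Since dp[13][13] = 6, nothing longer is possible.

6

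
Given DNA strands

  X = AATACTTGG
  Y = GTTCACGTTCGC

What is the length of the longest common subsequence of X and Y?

6

Taking T [3,3], A [4,5], C [5,6], T [6,8], T [7,9], G [8,11] gives a common subsequence of length 6. The LCS DP gives dp[9][12] = 6, so this is optimal.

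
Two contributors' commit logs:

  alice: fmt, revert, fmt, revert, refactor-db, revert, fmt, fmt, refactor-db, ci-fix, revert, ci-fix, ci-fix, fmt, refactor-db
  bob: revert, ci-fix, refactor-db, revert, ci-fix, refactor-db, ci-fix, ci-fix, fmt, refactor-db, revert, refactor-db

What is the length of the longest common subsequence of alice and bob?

Taking revert [2,1] → refactor-db [5,3] → revert [6,4] → refactor-db [9,6] → ci-fix [12,7] → ci-fix [13,8] → fmt [14,9] → refactor-db [15,12] gives a common subsequence of length 8. Since dp[15][12] = 8, nothing longer is possible.

8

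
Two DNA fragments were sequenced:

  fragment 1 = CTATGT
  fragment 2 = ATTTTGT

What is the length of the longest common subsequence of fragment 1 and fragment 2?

Let dp[i][j] be the LCS length of the first i bases of fragment 1 and the first j bases of fragment 2. dp[i][j] = dp[i-1][j-1]+1 when the i-th and j-th bases match, else max(dp[i-1][j], dp[i][j-1]).
    ·  A  T  T  T  T  G  T
 ·  0  0  0  0  0  0  0  0
 C  0  0  0  0  0  0  0  0
 T  0  0  1  1  1  1  1  1
 A  0  1  1  1  1  1  1  1
 T  0  1  2  2  2  2  2  2
 G  0  1  2  2  2  2  3  3
 T  0  1  2  3  3  3  3  4
dp[6][7] = 4. One LCS (by backtracking along matches): TTGT.

4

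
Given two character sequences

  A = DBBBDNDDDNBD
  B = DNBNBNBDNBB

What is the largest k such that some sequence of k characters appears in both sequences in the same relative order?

Taking D at A[1]=B[1], B at A[2]=B[3], B at A[3]=B[5], B at A[4]=B[7], D at A[5]=B[8], N at A[6]=B[9], B at A[11]=B[11] gives a common subsequence of length 7. dp[12][11] = 7 confirms this is the maximum.

7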